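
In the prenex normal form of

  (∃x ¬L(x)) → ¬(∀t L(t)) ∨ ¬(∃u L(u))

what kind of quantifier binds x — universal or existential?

universal

Rewrite implications/biconditionals: A → B as ¬A ∨ B.
  ¬(∃x ¬L(x)) ∨ ¬(∀t L(t)) ∨ ¬(∃u L(u))
Drive negations inward (¬∀x A ≡ ∃x ¬A, ¬∃x A ≡ ∀x ¬A, De Morgan for ∧/∨):
  (∀x L(x)) ∨ (∃t ¬L(t)) ∨ (∀u ¬L(u))
All bound variables are already distinct, so no renaming is needed.
Finally move all quantifiers to the prefix:
  ∀x ∃t ∀u (L(x) ∨ ¬L(t) ∨ ¬L(u))
The quantifier ∃x sits under an odd number of negations (counting the antecedent side of each →), so it flips to ∀x.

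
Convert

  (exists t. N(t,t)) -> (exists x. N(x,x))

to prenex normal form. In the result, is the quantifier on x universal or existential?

existential

Rewrite implications/biconditionals: A → B as ¬A ∨ B.
  ~(exists t. N(t,t)) | (exists x. N(x,x))
Drive negations inward (¬∀x A ≡ ∃x ¬A, ¬∃x A ≡ ∀x ¬A, De Morgan for ∧/∨):
  (forall t. ~N(t,t)) | (exists x. N(x,x))
All bound variables are already distinct, so no renaming is needed.
Extract every quantifier outward, since the variables are now distinct and don't occur free across branches:
  forall t. exists x. (~N(t,t) | N(x,x))
The quantifier exists x sits under an even number of negations (counting the antecedent side of each →), so it remains existential.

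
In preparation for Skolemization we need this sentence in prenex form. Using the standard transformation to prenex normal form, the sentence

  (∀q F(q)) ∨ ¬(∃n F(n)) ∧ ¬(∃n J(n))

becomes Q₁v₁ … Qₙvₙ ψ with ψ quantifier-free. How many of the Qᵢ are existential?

Move each ¬ inward, flipping quantifiers it crosses:
  (∀q F(q)) ∨ (∀n ¬F(n)) ∧ (∀n ¬J(n))
Give each quantifier a distinct variable: n↦v1.
  (∀q F(q)) ∨ (∀n ¬F(n)) ∧ (∀v1 ¬J(v1))
Extract every quantifier outward, since the variables are now distinct and don't occur free across branches:
  ∀q ∀n ∀v1 (F(q) ∨ ¬F(n) ∧ ¬J(v1))
The prefix is ∀q ∀n ∀v1: 3 universal, 0 existential.

0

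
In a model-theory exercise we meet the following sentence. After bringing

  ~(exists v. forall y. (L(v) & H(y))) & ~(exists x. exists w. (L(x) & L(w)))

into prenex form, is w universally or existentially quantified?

Drive negations inward (¬∀x A ≡ ∃x ¬A, ¬∃x A ≡ ∀x ¬A, De Morgan for ∧/∨):
  (forall v. exists y. (~L(v) | ~H(y))) & (forall x. forall w. (~L(x) | ~L(w)))
All bound variables are already distinct, so no renaming is needed.
Finally move all quantifiers to the prefix:
  forall v. exists y. forall x. forall w. ((~L(v) | ~H(y)) & (~L(x) | ~L(w)))
The quantifier exists w sits under an odd number of negations, so it flips to forall w.

universal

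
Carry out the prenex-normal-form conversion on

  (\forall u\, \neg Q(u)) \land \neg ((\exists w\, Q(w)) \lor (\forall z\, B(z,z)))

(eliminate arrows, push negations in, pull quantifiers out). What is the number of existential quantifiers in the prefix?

Drive negations inward (¬∀x A ≡ ∃x ¬A, ¬∃x A ≡ ∀x ¬A, De Morgan for ∧/∨):
  (\forall u\, \neg Q(u)) \land (\forall w\, \neg Q(w)) \land (\exists z\, \neg B(z,z))
All bound variables are already distinct, so no renaming is needed.
Finally move all quantifiers to the prefix:
  \forall u\, \forall w\, \exists z\, (\neg Q(u) \land \neg Q(w) \land \neg B(z,z))
The prefix is \forall u \forall w \exists z: 2 universal, 1 existential.

1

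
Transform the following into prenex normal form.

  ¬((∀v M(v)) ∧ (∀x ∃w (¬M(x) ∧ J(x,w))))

Move each ¬ inward, flipping quantifiers it crosses:
  (∃v ¬M(v)) ∨ (∃x ∀w (M(x) ∨ ¬J(x,w)))
All bound variables are already distinct, so no renaming is needed.
Pull the quantifiers to the front (each side's bound variable is not free in the other side):
  ∃v ∃x ∀w (¬M(v) ∨ M(x) ∨ ¬J(x,w))

∃v ∃x ∀w (¬M(v) ∨ M(x) ∨ ¬J(x,w))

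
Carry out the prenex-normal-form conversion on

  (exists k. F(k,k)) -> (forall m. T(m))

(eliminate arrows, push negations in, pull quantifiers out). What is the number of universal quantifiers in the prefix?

Rewrite implications/biconditionals: A → B as ¬A ∨ B.
  ~(exists k. F(k,k)) | (forall m. T(m))
Drive negations inward (¬∀x A ≡ ∃x ¬A, ¬∃x A ≡ ∀x ¬A, De Morgan for ∧/∨):
  (forall k. ~F(k,k)) | (forall m. T(m))
All bound variables are already distinct, so no renaming is needed.
Pull the quantifiers to the front (each side's bound variable is not free in the other side):
  forall k. forall m. (~F(k,k) | T(m))
The prefix is forall k forall m: 2 universal, 0 existential.

2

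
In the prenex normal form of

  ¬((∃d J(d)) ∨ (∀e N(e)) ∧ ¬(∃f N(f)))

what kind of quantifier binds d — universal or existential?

universal

Move each ¬ inward, flipping quantifiers it crosses:
  (∀d ¬J(d)) ∧ ((∃e ¬N(e)) ∨ (∃f N(f)))
All bound variables are already distinct, so no renaming is needed.
Finally move all quantifiers to the prefix:
  ∀d ∃e ∃f (¬J(d) ∧ (¬N(e) ∨ N(f)))
The quantifier ∃d sits under an odd number of negations, so it flips to ∀d.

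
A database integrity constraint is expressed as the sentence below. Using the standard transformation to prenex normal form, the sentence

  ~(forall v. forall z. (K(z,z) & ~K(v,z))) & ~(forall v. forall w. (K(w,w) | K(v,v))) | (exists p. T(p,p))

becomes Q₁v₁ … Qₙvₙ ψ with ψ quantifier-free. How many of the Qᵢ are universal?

Move each ¬ inward, flipping quantifiers it crosses:
  (exists v. exists z. (~K(z,z) | K(v,z))) & (exists v. exists w. (~K(w,w) & ~K(v,v))) | (exists p. T(p,p))
Rename bound variables to avoid capture: v↦v1.
  (exists v. exists z. (~K(z,z) | K(v,z))) & (exists v1. exists w. (~K(w,w) & ~K(v1,v1))) | (exists p. T(p,p))
Pull the quantifiers to the front (each side's bound variable is not free in the other side):
  exists v. exists z. exists v1. exists w. exists p. ((~K(z,z) | K(v,z)) & ~K(w,w) & ~K(v1,v1) | T(p,p))
The prefix is exists v exists z exists v1 exists w exists p: 0 universal, 5 existential.

0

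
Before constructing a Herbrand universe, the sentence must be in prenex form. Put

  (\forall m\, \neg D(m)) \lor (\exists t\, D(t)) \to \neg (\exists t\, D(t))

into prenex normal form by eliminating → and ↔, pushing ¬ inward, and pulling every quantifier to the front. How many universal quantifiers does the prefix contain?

First replace A → B with ¬A ∨ B.
  \neg ((\forall m\, \neg D(m)) \lor (\exists t\, D(t))) \lor \neg (\exists t\, D(t))
Move each ¬ inward, flipping quantifiers it crosses:
  (\exists m\, D(m)) \land (\forall t\, \neg D(t)) \lor (\forall t\, \neg D(t))
Give each quantifier a distinct variable: t↦r.
  (\exists m\, D(m)) \land (\forall t\, \neg D(t)) \lor (\forall r\, \neg D(r))
Finally move all quantifiers to the prefix:
  \exists m\, \forall t\, \forall r\, (D(m) \land \neg D(t) \lor \neg D(r))
The prefix is \exists m \forall t \forall r: 2 universal, 1 existential.

2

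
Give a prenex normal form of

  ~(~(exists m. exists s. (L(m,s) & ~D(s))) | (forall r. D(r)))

Move each ¬ inward, flipping quantifiers it crosses:
  (exists m. exists s. (L(m,s) & ~D(s))) & (exists r. ~D(r))
All bound variables are already distinct, so no renaming is needed.
Pull the quantifiers to the front (each side's bound variable is not free in the other side):
  exists m. exists s. exists r. (L(m,s) & ~D(s) & ~D(r))

exists m. exists s. exists r. (L(m,s) & ~D(s) & ~D(r))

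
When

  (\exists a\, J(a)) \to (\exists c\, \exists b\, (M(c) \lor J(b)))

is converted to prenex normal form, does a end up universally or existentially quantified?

Rewrite implications/biconditionals: A → B as ¬A ∨ B.
  \neg (\exists a\, J(a)) \lor (\exists c\, \exists b\, (M(c) \lor J(b)))
Push ¬ through the quantifiers and connectives to reach negation normal form:
  (\forall a\, \neg J(a)) \lor (\exists c\, \exists b\, (M(c) \lor J(b)))
Extract every quantifier outward, since the variables are now distinct and don't occur free across branches:
  \forall a\, \exists c\, \exists b\, (\neg J(a) \lor M(c) \lor J(b))
The quantifier \exists a sits under an odd number of negations (counting the antecedent side of each →), so it flips to \forall a.

universal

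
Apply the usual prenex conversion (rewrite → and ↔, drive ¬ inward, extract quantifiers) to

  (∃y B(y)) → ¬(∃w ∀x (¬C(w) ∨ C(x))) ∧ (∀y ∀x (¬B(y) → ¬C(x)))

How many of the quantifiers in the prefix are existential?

1

Rewrite implications/biconditionals: A → B as ¬A ∨ B.
  ¬(∃y B(y)) ∨ ¬(∃w ∀x (¬C(w) ∨ C(x))) ∧ (∀y ∀x (¬¬B(y) ∨ ¬C(x)))
Push ¬ through the quantifiers and connectives to reach negation normal form:
  (∀y ¬B(y)) ∨ (∀w ∃x (C(w) ∧ ¬C(x))) ∧ (∀y ∀x (B(y) ∨ ¬C(x)))
Standardize variables apart so no two quantifiers bind the same name: y↦y1, x↦q.
  (∀y ¬B(y)) ∨ (∀w ∃x (C(w) ∧ ¬C(x))) ∧ (∀y1 ∀q (B(y1) ∨ ¬C(q)))
Extract every quantifier outward, since the variables are now distinct and don't occur free across branches:
  ∀y ∀w ∃x ∀y1 ∀q (¬B(y) ∨ C(w) ∧ ¬C(x) ∧ (B(y1) ∨ ¬C(q)))
The prefix is ∀y ∀w ∃x ∀y1 ∀q: 4 universal, 1 existential.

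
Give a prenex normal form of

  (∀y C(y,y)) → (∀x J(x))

Eliminate → and ↔ using ¬ and ∨.
  ¬(∀y C(y,y)) ∨ (∀x J(x))
Push ¬ through the quantifiers and connectives to reach negation normal form:
  (∃y ¬C(y,y)) ∨ (∀x J(x))
All bound variables are already distinct, so no renaming is needed.
Pull the quantifiers to the front (each side's bound variable is not free in the other side):
  ∃y ∀x (¬C(y,y) ∨ J(x))

∃y ∀x (¬C(y,y) ∨ J(x))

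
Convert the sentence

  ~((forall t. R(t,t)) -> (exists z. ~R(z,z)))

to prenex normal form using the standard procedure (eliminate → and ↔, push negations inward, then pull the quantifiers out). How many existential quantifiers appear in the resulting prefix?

0

Rewrite implications/biconditionals: A → B as ¬A ∨ B.
  ~(~(forall t. R(t,t)) | (exists z. ~R(z,z)))
Move each ¬ inward, flipping quantifiers it crosses:
  (forall t. R(t,t)) & (forall z. R(z,z))
All bound variables are already distinct, so no renaming is needed.
Extract every quantifier outward, since the variables are now distinct and don't occur free across branches:
  forall t. forall z. (R(t,t) & R(z,z))
The prefix is forall t forall z: 2 universal, 0 existential.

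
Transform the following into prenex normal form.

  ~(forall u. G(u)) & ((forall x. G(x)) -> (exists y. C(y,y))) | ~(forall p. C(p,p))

First replace A → B with ¬A ∨ B.
  ~(forall u. G(u)) & (~(forall x. G(x)) | (exists y. C(y,y))) | ~(forall p. C(p,p))
Push ¬ through the quantifiers and connectives to reach negation normal form:
  (exists u. ~G(u)) & ((exists x. ~G(x)) | (exists y. C(y,y))) | (exists p. ~C(p,p))
All bound variables are already distinct, so no renaming is needed.
Extract every quantifier outward, since the variables are now distinct and don't occur free across branches:
  exists u. exists x. exists y. exists p. (~G(u) & (~G(x) | C(y,y)) | ~C(p,p))

exists u. exists x. exists y. exists p. (~G(u) & (~G(x) | C(y,y)) | ~C(p,p))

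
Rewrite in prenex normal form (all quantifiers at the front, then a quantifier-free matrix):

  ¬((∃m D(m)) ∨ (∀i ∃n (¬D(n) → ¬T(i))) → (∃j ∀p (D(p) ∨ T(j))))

∃m ∀i ∃n ∀j ∃p ((D(m) ∨ D(n) ∨ ¬T(i)) ∧ ¬D(p) ∧ ¬T(j))

Eliminate → and ↔ using ¬ and ∨.
  ¬(¬((∃m D(m)) ∨ (∀i ∃n (¬¬D(n) ∨ ¬T(i)))) ∨ (∃j ∀p (D(p) ∨ T(j))))
Push ¬ through the quantifiers and connectives to reach negation normal form:
  ((∃m D(m)) ∨ (∀i ∃n (D(n) ∨ ¬T(i)))) ∧ (∀j ∃p (¬D(p) ∧ ¬T(j)))
Pull the quantifiers to the front (each side's bound variable is not free in the other side):
  ∃m ∀i ∃n ∀j ∃p ((D(m) ∨ D(n) ∨ ¬T(i)) ∧ ¬D(p) ∧ ¬T(j))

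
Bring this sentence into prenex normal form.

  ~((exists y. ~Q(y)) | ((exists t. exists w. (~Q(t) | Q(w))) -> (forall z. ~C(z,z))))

Eliminate → and ↔ using ¬ and ∨.
  ~((exists y. ~Q(y)) | ~(exists t. exists w. (~Q(t) | Q(w))) | (forall z. ~C(z,z)))
Drive negations inward (¬∀x A ≡ ∃x ¬A, ¬∃x A ≡ ∀x ¬A, De Morgan for ∧/∨):
  (forall y. Q(y)) & (exists t. exists w. (~Q(t) | Q(w))) & (exists z. C(z,z))
Pull the quantifiers to the front (each side's bound variable is not free in the other side):
  forall y. exists t. exists w. exists z. (Q(y) & (~Q(t) | Q(w)) & C(z,z))

forall y. exists t. exists w. exists z. (Q(y) & (~Q(t) | Q(w)) & C(z,z))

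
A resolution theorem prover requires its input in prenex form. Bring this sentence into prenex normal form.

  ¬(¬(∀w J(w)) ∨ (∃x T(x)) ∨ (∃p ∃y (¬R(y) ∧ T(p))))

∀w ∀x ∀p ∀y (J(w) ∧ ¬T(x) ∧ (R(y) ∨ ¬T(p)))

Push ¬ through the quantifiers and connectives to reach negation normal form:
  (∀w J(w)) ∧ (∀x ¬T(x)) ∧ (∀p ∀y (R(y) ∨ ¬T(p)))
All bound variables are already distinct, so no renaming is needed.
Extract every quantifier outward, since the variables are now distinct and don't occur free across branches:
  ∀w ∀x ∀p ∀y (J(w) ∧ ¬T(x) ∧ (R(y) ∨ ¬T(p)))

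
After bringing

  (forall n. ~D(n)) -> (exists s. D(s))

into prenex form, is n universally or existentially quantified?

existential

Eliminate → and ↔ using ¬ and ∨.
  ~(forall n. ~D(n)) | (exists s. D(s))
Move each ¬ inward, flipping quantifiers it crosses:
  (exists n. D(n)) | (exists s. D(s))
All bound variables are already distinct, so no renaming is needed.
Extract every quantifier outward, since the variables are now distinct and don't occur free across branches:
  exists n. exists s. (D(n) | D(s))
The quantifier forall n sits under an odd number of negations (counting the antecedent side of each →), so it flips to exists n.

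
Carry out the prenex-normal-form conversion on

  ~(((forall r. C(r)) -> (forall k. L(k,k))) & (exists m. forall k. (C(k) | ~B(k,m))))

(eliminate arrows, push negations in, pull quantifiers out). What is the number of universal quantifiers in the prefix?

First replace A → B with ¬A ∨ B.
  ~((~(forall r. C(r)) | (forall k. L(k,k))) & (exists m. forall k. (C(k) | ~B(k,m))))
Move each ¬ inward, flipping quantifiers it crosses:
  (forall r. C(r)) & (exists k. ~L(k,k)) | (forall m. exists k. (~C(k) & B(k,m)))
Rename bound variables to avoid capture: k↦p.
  (forall r. C(r)) & (exists k. ~L(k,k)) | (forall m. exists p. (~C(p) & B(p,m)))
Extract every quantifier outward, since the variables are now distinct and don't occur free across branches:
  forall r. exists k. forall m. exists p. (C(r) & ~L(k,k) | ~C(p) & B(p,m))
The prefix is forall r exists k forall m exists p: 2 universal, 2 existential.

2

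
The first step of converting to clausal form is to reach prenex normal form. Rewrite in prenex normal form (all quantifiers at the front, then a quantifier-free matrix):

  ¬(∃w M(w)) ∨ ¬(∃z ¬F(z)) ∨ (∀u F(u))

∀w ∀z ∀u (¬M(w) ∨ F(z) ∨ F(u))

Push ¬ through the quantifiers and connectives to reach negation normal form:
  (∀w ¬M(w)) ∨ (∀z F(z)) ∨ (∀u F(u))
All bound variables are already distinct, so no renaming is needed.
Pull the quantifiers to the front (each side's bound variable is not free in the other side):
  ∀w ∀z ∀u (¬M(w) ∨ F(z) ∨ F(u))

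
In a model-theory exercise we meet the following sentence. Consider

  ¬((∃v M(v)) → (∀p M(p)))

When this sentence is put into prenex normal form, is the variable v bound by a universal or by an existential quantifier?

existential

Rewrite implications/biconditionals: A → B as ¬A ∨ B.
  ¬(¬(∃v M(v)) ∨ (∀p M(p)))
Push ¬ through the quantifiers and connectives to reach negation normal form:
  (∃v M(v)) ∧ (∃p ¬M(p))
Extract every quantifier outward, since the variables are now distinct and don't occur free across branches:
  ∃v ∃p (M(v) ∧ ¬M(p))
The quantifier ∃v sits under an even number of negations (counting the antecedent side of each →), so it remains existential.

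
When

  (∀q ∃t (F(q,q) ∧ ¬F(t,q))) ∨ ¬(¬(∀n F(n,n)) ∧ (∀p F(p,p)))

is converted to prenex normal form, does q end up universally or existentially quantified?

Push ¬ through the quantifiers and connectives to reach negation normal form:
  (∀q ∃t (F(q,q) ∧ ¬F(t,q))) ∨ (∀n F(n,n)) ∨ (∃p ¬F(p,p))
All bound variables are already distinct, so no renaming is needed.
Finally move all quantifiers to the prefix:
  ∀q ∃t ∀n ∃p (F(q,q) ∧ ¬F(t,q) ∨ F(n,n) ∨ ¬F(p,p))
The quantifier ∀q sits under an even number of negations, so it remains universal.

universal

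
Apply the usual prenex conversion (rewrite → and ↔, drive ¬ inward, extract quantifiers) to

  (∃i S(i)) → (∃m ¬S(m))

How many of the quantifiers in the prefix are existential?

1

Eliminate → and ↔ using ¬ and ∨.
  ¬(∃i S(i)) ∨ (∃m ¬S(m))
Push ¬ through the quantifiers and connectives to reach negation normal form:
  (∀i ¬S(i)) ∨ (∃m ¬S(m))
All bound variables are already distinct, so no renaming is needed.
Finally move all quantifiers to the prefix:
  ∀i ∃m (¬S(i) ∨ ¬S(m))
The prefix is ∀i ∃m: 1 universal, 1 existential.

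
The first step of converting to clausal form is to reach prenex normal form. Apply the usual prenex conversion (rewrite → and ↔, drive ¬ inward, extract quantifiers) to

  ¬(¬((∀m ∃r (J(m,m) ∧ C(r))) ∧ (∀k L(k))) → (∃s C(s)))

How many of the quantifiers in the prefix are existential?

2

Rewrite implications/biconditionals: A → B as ¬A ∨ B.
  ¬(¬¬((∀m ∃r (J(m,m) ∧ C(r))) ∧ (∀k L(k))) ∨ (∃s C(s)))
Move each ¬ inward, flipping quantifiers it crosses:
  ((∃m ∀r (¬J(m,m) ∨ ¬C(r))) ∨ (∃k ¬L(k))) ∧ (∀s ¬C(s))
Finally move all quantifiers to the prefix:
  ∃m ∀r ∃k ∀s ((¬J(m,m) ∨ ¬C(r) ∨ ¬L(k)) ∧ ¬C(s))
The prefix is ∃m ∀r ∃k ∀s: 2 universal, 2 existential.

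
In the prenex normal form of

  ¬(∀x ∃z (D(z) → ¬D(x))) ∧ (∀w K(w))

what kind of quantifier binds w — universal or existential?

universal

First replace A → B with ¬A ∨ B.
  ¬(∀x ∃z (¬D(z) ∨ ¬D(x))) ∧ (∀w K(w))
Move each ¬ inward, flipping quantifiers it crosses:
  (∃x ∀z (D(z) ∧ D(x))) ∧ (∀w K(w))
All bound variables are already distinct, so no renaming is needed.
Pull the quantifiers to the front (each side's bound variable is not free in the other side):
  ∃x ∀z ∀w (D(z) ∧ D(x) ∧ K(w))
The quantifier ∀w sits under an even number of negations (counting the antecedent side of each →), so it remains universal.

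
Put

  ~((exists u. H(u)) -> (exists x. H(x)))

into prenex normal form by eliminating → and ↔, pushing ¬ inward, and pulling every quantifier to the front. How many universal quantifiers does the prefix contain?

1

Eliminate → and ↔ using ¬ and ∨.
  ~(~(exists u. H(u)) | (exists x. H(x)))
Move each ¬ inward, flipping quantifiers it crosses:
  (exists u. H(u)) & (forall x. ~H(x))
All bound variables are already distinct, so no renaming is needed.
Finally move all quantifiers to the prefix:
  exists u. forall x. (H(u) & ~H(x))
The prefix is exists u forall x: 1 universal, 1 existential.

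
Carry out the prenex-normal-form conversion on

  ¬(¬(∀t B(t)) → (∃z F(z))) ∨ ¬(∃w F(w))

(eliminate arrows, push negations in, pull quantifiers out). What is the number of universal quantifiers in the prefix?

Rewrite implications/biconditionals: A → B as ¬A ∨ B.
  ¬(¬¬(∀t B(t)) ∨ (∃z F(z))) ∨ ¬(∃w F(w))
Move each ¬ inward, flipping quantifiers it crosses:
  (∃t ¬B(t)) ∧ (∀z ¬F(z)) ∨ (∀w ¬F(w))
All bound variables are already distinct, so no renaming is needed.
Finally move all quantifiers to the prefix:
  ∃t ∀z ∀w (¬B(t) ∧ ¬F(z) ∨ ¬F(w))
The prefix is ∃t ∀z ∀w: 2 universal, 1 existential.

2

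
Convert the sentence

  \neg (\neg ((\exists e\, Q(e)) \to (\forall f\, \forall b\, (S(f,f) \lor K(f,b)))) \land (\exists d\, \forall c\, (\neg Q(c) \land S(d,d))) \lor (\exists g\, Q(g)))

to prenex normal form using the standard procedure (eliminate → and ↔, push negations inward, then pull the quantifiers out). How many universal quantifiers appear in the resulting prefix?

5

Eliminate → and ↔ using ¬ and ∨.
  \neg (\neg (\neg (\exists e\, Q(e)) \lor (\forall f\, \forall b\, (S(f,f) \lor K(f,b)))) \land (\exists d\, \forall c\, (\neg Q(c) \land S(d,d))) \lor (\exists g\, Q(g)))
Move each ¬ inward, flipping quantifiers it crosses:
  ((\forall e\, \neg Q(e)) \lor (\forall f\, \forall b\, (S(f,f) \lor K(f,b))) \lor (\forall d\, \exists c\, (Q(c) \lor \neg S(d,d)))) \land (\forall g\, \neg Q(g))
All bound variables are already distinct, so no renaming is needed.
Extract every quantifier outward, since the variables are now distinct and don't occur free across branches:
  \forall e\, \forall f\, \forall b\, \forall d\, \exists c\, \forall g\, ((\neg Q(e) \lor S(f,f) \lor K(f,b) \lor Q(c) \lor \neg S(d,d)) \land \neg Q(g))
The prefix is \forall e \forall f \forall b \forall d \exists c \forall g: 5 universal, 1 existential.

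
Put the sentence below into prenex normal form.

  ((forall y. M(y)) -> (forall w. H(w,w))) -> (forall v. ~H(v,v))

forall y. exists w. forall v. (M(y) & ~H(w,w) | ~H(v,v))

Eliminate → and ↔ using ¬ and ∨.
  ~(~(forall y. M(y)) | (forall w. H(w,w))) | (forall v. ~H(v,v))
Drive negations inward (¬∀x A ≡ ∃x ¬A, ¬∃x A ≡ ∀x ¬A, De Morgan for ∧/∨):
  (forall y. M(y)) & (exists w. ~H(w,w)) | (forall v. ~H(v,v))
Pull the quantifiers to the front (each side's bound variable is not free in the other side):
  forall y. exists w. forall v. (M(y) & ~H(w,w) | ~H(v,v))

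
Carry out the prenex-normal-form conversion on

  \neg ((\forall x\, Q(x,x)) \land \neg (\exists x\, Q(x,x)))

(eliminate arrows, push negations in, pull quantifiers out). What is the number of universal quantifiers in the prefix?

Drive negations inward (¬∀x A ≡ ∃x ¬A, ¬∃x A ≡ ∀x ¬A, De Morgan for ∧/∨):
  (\exists x\, \neg Q(x,x)) \lor (\exists x\, Q(x,x))
Standardize variables apart so no two quantifiers bind the same name: x↦z1.
  (\exists x\, \neg Q(x,x)) \lor (\exists z1\, Q(z1,z1))
Finally move all quantifiers to the prefix:
  \exists x\, \exists z1\, (\neg Q(x,x) \lor Q(z1,z1))
The prefix is \exists x \exists z1: 0 universal, 2 existential.

0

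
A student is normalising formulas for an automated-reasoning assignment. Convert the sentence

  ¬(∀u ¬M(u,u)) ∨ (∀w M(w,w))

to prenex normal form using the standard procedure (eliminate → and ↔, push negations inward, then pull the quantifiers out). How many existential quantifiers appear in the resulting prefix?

Drive negations inward (¬∀x A ≡ ∃x ¬A, ¬∃x A ≡ ∀x ¬A, De Morgan for ∧/∨):
  (∃u M(u,u)) ∨ (∀w M(w,w))
All bound variables are already distinct, so no renaming is needed.
Finally move all quantifiers to the prefix:
  ∃u ∀w (M(u,u) ∨ M(w,w))
The prefix is ∃u ∀w: 1 universal, 1 existential.

1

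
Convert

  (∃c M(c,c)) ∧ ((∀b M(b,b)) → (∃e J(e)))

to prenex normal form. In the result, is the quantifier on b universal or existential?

existential

Eliminate → and ↔ using ¬ and ∨.
  (∃c M(c,c)) ∧ (¬(∀b M(b,b)) ∨ (∃e J(e)))
Push ¬ through the quantifiers and connectives to reach negation normal form:
  (∃c M(c,c)) ∧ ((∃b ¬M(b,b)) ∨ (∃e J(e)))
All bound variables are already distinct, so no renaming is needed.
Pull the quantifiers to the front (each side's bound variable is not free in the other side):
  ∃c ∃b ∃e (M(c,c) ∧ (¬M(b,b) ∨ J(e)))
The quantifier ∀b sits under an odd number of negations (counting the antecedent side of each →), so it flips to ∃b.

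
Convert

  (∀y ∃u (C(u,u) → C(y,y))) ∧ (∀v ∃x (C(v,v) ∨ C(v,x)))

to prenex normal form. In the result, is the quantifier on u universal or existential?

First replace A → B with ¬A ∨ B.
  (∀y ∃u (¬C(u,u) ∨ C(y,y))) ∧ (∀v ∃x (C(v,v) ∨ C(v,x)))
All bound variables are already distinct, so no renaming is needed.
Extract every quantifier outward, since the variables are now distinct and don't occur free across branches:
  ∀y ∃u ∀v ∃x ((¬C(u,u) ∨ C(y,y)) ∧ (C(v,v) ∨ C(v,x)))
The quantifier ∃u sits under an even number of negations (counting the antecedent side of each →), so it remains existential.

existential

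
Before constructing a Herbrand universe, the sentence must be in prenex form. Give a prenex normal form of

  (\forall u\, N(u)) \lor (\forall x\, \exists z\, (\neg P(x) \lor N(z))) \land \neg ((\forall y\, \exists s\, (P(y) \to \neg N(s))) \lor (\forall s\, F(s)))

\forall u\, \forall x\, \exists z\, \exists y\, \forall s\, \exists v1\, (N(u) \lor (\neg P(x) \lor N(z)) \land P(y) \land N(s) \land \neg F(v1))

First replace A → B with ¬A ∨ B.
  (\forall u\, N(u)) \lor (\forall x\, \exists z\, (\neg P(x) \lor N(z))) \land \neg ((\forall y\, \exists s\, (\neg P(y) \lor \neg N(s))) \lor (\forall s\, F(s)))
Push ¬ through the quantifiers and connectives to reach negation normal form:
  (\forall u\, N(u)) \lor (\forall x\, \exists z\, (\neg P(x) \lor N(z))) \land (\exists y\, \forall s\, (P(y) \land N(s))) \land (\exists s\, \neg F(s))
Rename bound variables to avoid capture: s↦v1.
  (\forall u\, N(u)) \lor (\forall x\, \exists z\, (\neg P(x) \lor N(z))) \land (\exists y\, \forall s\, (P(y) \land N(s))) \land (\exists v1\, \neg F(v1))
Finally move all quantifiers to the prefix:
  \forall u\, \forall x\, \exists z\, \exists y\, \forall s\, \exists v1\, (N(u) \lor (\neg P(x) \lor N(z)) \land P(y) \land N(s) \land \neg F(v1))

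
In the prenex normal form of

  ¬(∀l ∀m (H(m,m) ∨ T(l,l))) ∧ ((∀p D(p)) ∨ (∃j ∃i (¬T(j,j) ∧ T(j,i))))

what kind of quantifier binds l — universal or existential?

existential

Push ¬ through the quantifiers and connectives to reach negation normal form:
  (∃l ∃m (¬H(m,m) ∧ ¬T(l,l))) ∧ ((∀p D(p)) ∨ (∃j ∃i (¬T(j,j) ∧ T(j,i))))
All bound variables are already distinct, so no renaming is needed.
Pull the quantifiers to the front (each side's bound variable is not free in the other side):
  ∃l ∃m ∀p ∃j ∃i (¬H(m,m) ∧ ¬T(l,l) ∧ (D(p) ∨ ¬T(j,j) ∧ T(j,i)))
The quantifier ∀l sits under an odd number of negations, so it flips to ∃l.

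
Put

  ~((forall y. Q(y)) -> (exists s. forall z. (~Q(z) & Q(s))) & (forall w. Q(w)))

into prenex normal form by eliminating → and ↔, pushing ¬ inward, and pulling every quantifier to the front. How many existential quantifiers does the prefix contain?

2

Eliminate → and ↔ using ¬ and ∨.
  ~(~(forall y. Q(y)) | (exists s. forall z. (~Q(z) & Q(s))) & (forall w. Q(w)))
Push ¬ through the quantifiers and connectives to reach negation normal form:
  (forall y. Q(y)) & ((forall s. exists z. (Q(z) | ~Q(s))) | (exists w. ~Q(w)))
Extract every quantifier outward, since the variables are now distinct and don't occur free across branches:
  forall y. forall s. exists z. exists w. (Q(y) & (Q(z) | ~Q(s) | ~Q(w)))
The prefix is forall y forall s exists z exists w: 2 universal, 2 existential.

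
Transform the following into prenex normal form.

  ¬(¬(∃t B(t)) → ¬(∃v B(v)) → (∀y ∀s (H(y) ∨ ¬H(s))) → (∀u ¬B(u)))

First replace A → B with ¬A ∨ B.
  ¬(¬¬(∃t B(t)) ∨ ¬¬(∃v B(v)) ∨ ¬(∀y ∀s (H(y) ∨ ¬H(s))) ∨ (∀u ¬B(u)))
Move each ¬ inward, flipping quantifiers it crosses:
  (∀t ¬B(t)) ∧ (∀v ¬B(v)) ∧ (∀y ∀s (H(y) ∨ ¬H(s))) ∧ (∃u B(u))
All bound variables are already distinct, so no renaming is needed.
Pull the quantifiers to the front (each side's bound variable is not free in the other side):
  ∀t ∀v ∀y ∀s ∃u (¬B(t) ∧ ¬B(v) ∧ (H(y) ∨ ¬H(s)) ∧ B(u))

∀t ∀v ∀y ∀s ∃u (¬B(t) ∧ ¬B(v) ∧ (H(y) ∨ ¬H(s)) ∧ B(u))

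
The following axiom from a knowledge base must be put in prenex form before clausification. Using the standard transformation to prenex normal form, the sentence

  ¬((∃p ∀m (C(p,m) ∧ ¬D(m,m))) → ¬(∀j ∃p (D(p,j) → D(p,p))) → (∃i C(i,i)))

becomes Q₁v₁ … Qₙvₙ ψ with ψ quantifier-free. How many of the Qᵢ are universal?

3

Eliminate → and ↔ using ¬ and ∨.
  ¬(¬(∃p ∀m (C(p,m) ∧ ¬D(m,m))) ∨ ¬¬(∀j ∃p (¬D(p,j) ∨ D(p,p))) ∨ (∃i C(i,i)))
Move each ¬ inward, flipping quantifiers it crosses:
  (∃p ∀m (C(p,m) ∧ ¬D(m,m))) ∧ (∃j ∀p (D(p,j) ∧ ¬D(p,p))) ∧ (∀i ¬C(i,i))
Rename bound variables to avoid capture: p↦c.
  (∃p ∀m (C(p,m) ∧ ¬D(m,m))) ∧ (∃j ∀c (D(c,j) ∧ ¬D(c,c))) ∧ (∀i ¬C(i,i))
Finally move all quantifiers to the prefix:
  ∃p ∀m ∃j ∀c ∀i (C(p,m) ∧ ¬D(m,m) ∧ D(c,j) ∧ ¬D(c,c) ∧ ¬C(i,i))
The prefix is ∃p ∀m ∃j ∀c ∀i: 3 universal, 2 existential.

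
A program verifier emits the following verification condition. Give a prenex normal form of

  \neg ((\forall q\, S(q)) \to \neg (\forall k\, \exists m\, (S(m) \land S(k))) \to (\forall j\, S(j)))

Eliminate → and ↔ using ¬ and ∨.
  \neg (\neg (\forall q\, S(q)) \lor \neg \neg (\forall k\, \exists m\, (S(m) \land S(k))) \lor (\forall j\, S(j)))
Move each ¬ inward, flipping quantifiers it crosses:
  (\forall q\, S(q)) \land (\exists k\, \forall m\, (\neg S(m) \lor \neg S(k))) \land (\exists j\, \neg S(j))
Finally move all quantifiers to the prefix:
  \forall q\, \exists k\, \forall m\, \exists j\, (S(q) \land (\neg S(m) \lor \neg S(k)) \land \neg S(j))

\forall q\, \exists k\, \forall m\, \exists j\, (S(q) \land (\neg S(m) \lor \neg S(k)) \land \neg S(j))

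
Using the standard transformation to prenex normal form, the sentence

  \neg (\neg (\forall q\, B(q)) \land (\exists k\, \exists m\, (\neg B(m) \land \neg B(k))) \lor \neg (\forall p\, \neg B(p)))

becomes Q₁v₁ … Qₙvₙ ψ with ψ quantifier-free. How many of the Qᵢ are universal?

Push ¬ through the quantifiers and connectives to reach negation normal form:
  ((\forall q\, B(q)) \lor (\forall k\, \forall m\, (B(m) \lor B(k)))) \land (\forall p\, \neg B(p))
Extract every quantifier outward, since the variables are now distinct and don't occur free across branches:
  \forall q\, \forall k\, \forall m\, \forall p\, ((B(q) \lor B(m) \lor B(k)) \land \neg B(p))
The prefix is \forall q \forall k \forall m \forall p: 4 universal, 0 existential.

4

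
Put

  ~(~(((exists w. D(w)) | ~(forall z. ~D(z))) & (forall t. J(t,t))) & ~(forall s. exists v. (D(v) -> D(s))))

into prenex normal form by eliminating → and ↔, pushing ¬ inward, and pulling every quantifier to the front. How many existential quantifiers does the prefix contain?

3

Rewrite implications/biconditionals: A → B as ¬A ∨ B.
  ~(~(((exists w. D(w)) | ~(forall z. ~D(z))) & (forall t. J(t,t))) & ~(forall s. exists v. (~D(v) | D(s))))
Push ¬ through the quantifiers and connectives to reach negation normal form:
  ((exists w. D(w)) | (exists z. D(z))) & (forall t. J(t,t)) | (forall s. exists v. (~D(v) | D(s)))
Pull the quantifiers to the front (each side's bound variable is not free in the other side):
  exists w. exists z. forall t. forall s. exists v. ((D(w) | D(z)) & J(t,t) | ~D(v) | D(s))
The prefix is exists w exists z forall t forall s exists v: 2 universal, 3 existential.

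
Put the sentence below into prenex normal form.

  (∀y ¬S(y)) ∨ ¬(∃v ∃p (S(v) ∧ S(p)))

Drive negations inward (¬∀x A ≡ ∃x ¬A, ¬∃x A ≡ ∀x ¬A, De Morgan for ∧/∨):
  (∀y ¬S(y)) ∨ (∀v ∀p (¬S(v) ∨ ¬S(p)))
Pull the quantifiers to the front (each side's bound variable is not free in the other side):
  ∀y ∀v ∀p (¬S(y) ∨ ¬S(v) ∨ ¬S(p))

∀y ∀v ∀p (¬S(y) ∨ ¬S(v) ∨ ¬S(p))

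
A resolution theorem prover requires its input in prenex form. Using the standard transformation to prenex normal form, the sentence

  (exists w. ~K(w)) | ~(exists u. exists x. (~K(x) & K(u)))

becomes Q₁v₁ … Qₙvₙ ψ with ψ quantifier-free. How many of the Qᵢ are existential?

Push ¬ through the quantifiers and connectives to reach negation normal form:
  (exists w. ~K(w)) | (forall u. forall x. (K(x) | ~K(u)))
Extract every quantifier outward, since the variables are now distinct and don't occur free across branches:
  exists w. forall u. forall x. (~K(w) | K(x) | ~K(u))
The prefix is exists w forall u forall x: 2 universal, 1 existential.

1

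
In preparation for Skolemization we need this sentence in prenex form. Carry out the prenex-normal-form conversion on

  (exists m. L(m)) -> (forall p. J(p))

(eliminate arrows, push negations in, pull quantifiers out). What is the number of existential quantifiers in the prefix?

0

Rewrite implications/biconditionals: A → B as ¬A ∨ B.
  ~(exists m. L(m)) | (forall p. J(p))
Push ¬ through the quantifiers and connectives to reach negation normal form:
  (forall m. ~L(m)) | (forall p. J(p))
Finally move all quantifiers to the prefix:
  forall m. forall p. (~L(m) | J(p))
The prefix is forall m forall p: 2 universal, 0 existential.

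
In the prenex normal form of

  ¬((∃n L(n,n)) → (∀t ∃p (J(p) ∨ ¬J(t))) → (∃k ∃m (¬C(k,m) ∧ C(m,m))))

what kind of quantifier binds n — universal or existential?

Rewrite implications/biconditionals: A → B as ¬A ∨ B.
  ¬(¬(∃n L(n,n)) ∨ ¬(∀t ∃p (J(p) ∨ ¬J(t))) ∨ (∃k ∃m (¬C(k,m) ∧ C(m,m))))
Push ¬ through the quantifiers and connectives to reach negation normal form:
  (∃n L(n,n)) ∧ (∀t ∃p (J(p) ∨ ¬J(t))) ∧ (∀k ∀m (C(k,m) ∨ ¬C(m,m)))
Finally move all quantifiers to the prefix:
  ∃n ∀t ∃p ∀k ∀m (L(n,n) ∧ (J(p) ∨ ¬J(t)) ∧ (C(k,m) ∨ ¬C(m,m)))
The quantifier ∃n sits under an even number of negations (counting the antecedent side of each →), so it remains existential.

existential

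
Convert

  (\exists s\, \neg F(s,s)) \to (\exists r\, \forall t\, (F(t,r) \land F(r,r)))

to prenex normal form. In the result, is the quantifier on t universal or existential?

universal

First replace A → B with ¬A ∨ B.
  \neg (\exists s\, \neg F(s,s)) \lor (\exists r\, \forall t\, (F(t,r) \land F(r,r)))
Push ¬ through the quantifiers and connectives to reach negation normal form:
  (\forall s\, F(s,s)) \lor (\exists r\, \forall t\, (F(t,r) \land F(r,r)))
All bound variables are already distinct, so no renaming is needed.
Extract every quantifier outward, since the variables are now distinct and don't occur free across branches:
  \forall s\, \exists r\, \forall t\, (F(s,s) \lor F(t,r) \land F(r,r))
The quantifier \forall t sits under an even number of negations (counting the antecedent side of each →), so it remains universal.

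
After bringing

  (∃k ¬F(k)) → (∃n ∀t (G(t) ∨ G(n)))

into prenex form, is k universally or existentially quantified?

Rewrite implications/biconditionals: A → B as ¬A ∨ B.
  ¬(∃k ¬F(k)) ∨ (∃n ∀t (G(t) ∨ G(n)))
Push ¬ through the quantifiers and connectives to reach negation normal form:
  (∀k F(k)) ∨ (∃n ∀t (G(t) ∨ G(n)))
All bound variables are already distinct, so no renaming is needed.
Finally move all quantifiers to the prefix:
  ∀k ∃n ∀t (F(k) ∨ G(t) ∨ G(n))
The quantifier ∃k sits under an odd number of negations (counting the antecedent side of each →), so it flips to ∀k.

universal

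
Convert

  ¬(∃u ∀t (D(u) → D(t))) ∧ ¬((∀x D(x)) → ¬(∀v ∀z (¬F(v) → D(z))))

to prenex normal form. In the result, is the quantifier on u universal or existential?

universal

First replace A → B with ¬A ∨ B.
  ¬(∃u ∀t (¬D(u) ∨ D(t))) ∧ ¬(¬(∀x D(x)) ∨ ¬(∀v ∀z (¬¬F(v) ∨ D(z))))
Drive negations inward (¬∀x A ≡ ∃x ¬A, ¬∃x A ≡ ∀x ¬A, De Morgan for ∧/∨):
  (∀u ∃t (D(u) ∧ ¬D(t))) ∧ (∀x D(x)) ∧ (∀v ∀z (F(v) ∨ D(z)))
Extract every quantifier outward, since the variables are now distinct and don't occur free across branches:
  ∀u ∃t ∀x ∀v ∀z (D(u) ∧ ¬D(t) ∧ D(x) ∧ (F(v) ∨ D(z)))
The quantifier ∃u sits under an odd number of negations (counting the antecedent side of each →), so it flips to ∀u.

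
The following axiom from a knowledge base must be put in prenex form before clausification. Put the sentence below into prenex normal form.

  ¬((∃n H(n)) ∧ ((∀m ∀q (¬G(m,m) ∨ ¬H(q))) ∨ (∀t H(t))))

∀n ∃m ∃q ∃t (¬H(n) ∨ G(m,m) ∧ H(q) ∧ ¬H(t))

Push ¬ through the quantifiers and connectives to reach negation normal form:
  (∀n ¬H(n)) ∨ (∃m ∃q (G(m,m) ∧ H(q))) ∧ (∃t ¬H(t))
Extract every quantifier outward, since the variables are now distinct and don't occur free across branches:
  ∀n ∃m ∃q ∃t (¬H(n) ∨ G(m,m) ∧ H(q) ∧ ¬H(t))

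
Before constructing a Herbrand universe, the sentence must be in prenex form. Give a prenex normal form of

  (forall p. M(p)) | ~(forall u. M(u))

forall p. exists u. (M(p) | ~M(u))

Push ¬ through the quantifiers and connectives to reach negation normal form:
  (forall p. M(p)) | (exists u. ~M(u))
Finally move all quantifiers to the prefix:
  forall p. exists u. (M(p) | ~M(u))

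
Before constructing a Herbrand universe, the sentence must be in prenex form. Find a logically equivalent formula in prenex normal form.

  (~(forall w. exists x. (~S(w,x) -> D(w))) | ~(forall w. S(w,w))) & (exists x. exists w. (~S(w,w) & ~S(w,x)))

exists w. forall x. exists x1. exists r. exists v. ((~S(w,x) & ~D(w) | ~S(x1,x1)) & ~S(v,v) & ~S(v,r))

First replace A → B with ¬A ∨ B.
  (~(forall w. exists x. (~~S(w,x) | D(w))) | ~(forall w. S(w,w))) & (exists x. exists w. (~S(w,w) & ~S(w,x)))
Move each ¬ inward, flipping quantifiers it crosses:
  ((exists w. forall x. (~S(w,x) & ~D(w))) | (exists w. ~S(w,w))) & (exists x. exists w. (~S(w,w) & ~S(w,x)))
Give each quantifier a distinct variable: w↦x1, x↦r, w↦v.
  ((exists w. forall x. (~S(w,x) & ~D(w))) | (exists x1. ~S(x1,x1))) & (exists r. exists v. (~S(v,v) & ~S(v,r)))
Extract every quantifier outward, since the variables are now distinct and don't occur free across branches:
  exists w. forall x. exists x1. exists r. exists v. ((~S(w,x) & ~D(w) | ~S(x1,x1)) & ~S(v,v) & ~S(v,r))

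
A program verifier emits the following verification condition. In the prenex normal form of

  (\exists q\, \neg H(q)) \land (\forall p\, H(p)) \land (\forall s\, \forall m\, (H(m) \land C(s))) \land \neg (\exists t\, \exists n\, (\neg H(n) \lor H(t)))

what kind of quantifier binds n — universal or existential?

universal

Push ¬ through the quantifiers and connectives to reach negation normal form:
  (\exists q\, \neg H(q)) \land (\forall p\, H(p)) \land (\forall s\, \forall m\, (H(m) \land C(s))) \land (\forall t\, \forall n\, (H(n) \land \neg H(t)))
All bound variables are already distinct, so no renaming is needed.
Extract every quantifier outward, since the variables are now distinct and don't occur free across branches:
  \exists q\, \forall p\, \forall s\, \forall m\, \forall t\, \forall n\, (\neg H(q) \land H(p) \land H(m) \land C(s) \land H(n) \land \neg H(t))
The quantifier \exists n sits under an odd number of negations, so it flips to \forall n.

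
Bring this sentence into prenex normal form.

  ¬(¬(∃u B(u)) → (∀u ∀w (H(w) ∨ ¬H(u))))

Eliminate → and ↔ using ¬ and ∨.
  ¬(¬¬(∃u B(u)) ∨ (∀u ∀w (H(w) ∨ ¬H(u))))
Push ¬ through the quantifiers and connectives to reach negation normal form:
  (∀u ¬B(u)) ∧ (∃u ∃w (¬H(w) ∧ H(u)))
Give each quantifier a distinct variable: u↦y.
  (∀u ¬B(u)) ∧ (∃y ∃w (¬H(w) ∧ H(y)))
Extract every quantifier outward, since the variables are now distinct and don't occur free across branches:
  ∀u ∃y ∃w (¬B(u) ∧ ¬H(w) ∧ H(y))

∀u ∃y ∃w (¬B(u) ∧ ¬H(w) ∧ H(y))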